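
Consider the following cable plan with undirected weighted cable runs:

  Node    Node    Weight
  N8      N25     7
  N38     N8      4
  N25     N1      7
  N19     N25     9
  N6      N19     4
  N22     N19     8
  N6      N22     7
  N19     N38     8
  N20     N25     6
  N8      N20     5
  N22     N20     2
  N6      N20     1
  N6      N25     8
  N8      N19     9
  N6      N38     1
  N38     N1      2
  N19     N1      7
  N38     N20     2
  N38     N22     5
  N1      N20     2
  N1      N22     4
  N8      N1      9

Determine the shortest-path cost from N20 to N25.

6

Candidate routes:
N20 - N6 - N25: 1+8 = 9
N20 - N25: 6 = 6
Cheapest is N20 - N25 at 6.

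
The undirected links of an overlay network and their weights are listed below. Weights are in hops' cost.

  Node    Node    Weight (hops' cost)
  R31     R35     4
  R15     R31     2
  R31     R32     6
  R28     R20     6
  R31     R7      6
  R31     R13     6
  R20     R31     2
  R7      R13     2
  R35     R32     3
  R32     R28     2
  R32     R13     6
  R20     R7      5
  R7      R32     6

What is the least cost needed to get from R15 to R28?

Candidate routes:
R15–R31–R35–R32–R28: 2+4+3+2 = 11
R15–R31–R13–R32–R28: 2+6+6+2 = 16
R15–R31–R20–R28: 2+2+6 = 10
Cheapest is R15–R31–R20–R28 at 10 hops' cost.

10 hops' cost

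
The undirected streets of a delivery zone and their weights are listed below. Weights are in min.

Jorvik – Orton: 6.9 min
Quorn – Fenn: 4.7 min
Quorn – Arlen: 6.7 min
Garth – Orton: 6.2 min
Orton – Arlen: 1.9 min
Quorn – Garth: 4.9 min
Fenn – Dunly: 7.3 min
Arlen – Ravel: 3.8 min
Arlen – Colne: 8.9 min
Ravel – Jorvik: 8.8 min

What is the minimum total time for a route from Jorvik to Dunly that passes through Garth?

Best Jorvik to Garth: Jorvik → Orton → Garth costing 13.1
Best Garth to Dunly: Garth → Quorn → Fenn → Dunly costing 16.9
Total via Garth: 13.1 + 16.9 = 30 min.

30 min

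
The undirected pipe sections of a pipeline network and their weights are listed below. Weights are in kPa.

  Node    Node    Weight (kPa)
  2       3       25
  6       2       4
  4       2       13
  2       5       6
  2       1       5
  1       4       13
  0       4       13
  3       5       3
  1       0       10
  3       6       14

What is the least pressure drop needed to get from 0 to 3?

24 kPa

Compare a few routes:
0 → 1 → 2 → 6 → 3: 10+5+4+14 = 33
0 → 1 → 2 → 5 → 3: 10+5+6+3 = 24
0 → 4 → 2 → 5 → 3: 13+13+6+3 = 35
0 → 4 → 1 → 2 → 5 → 3: 13+13+5+6+3 = 40
The minimum is 24 kPa via 0 → 1 → 2 → 5 → 3.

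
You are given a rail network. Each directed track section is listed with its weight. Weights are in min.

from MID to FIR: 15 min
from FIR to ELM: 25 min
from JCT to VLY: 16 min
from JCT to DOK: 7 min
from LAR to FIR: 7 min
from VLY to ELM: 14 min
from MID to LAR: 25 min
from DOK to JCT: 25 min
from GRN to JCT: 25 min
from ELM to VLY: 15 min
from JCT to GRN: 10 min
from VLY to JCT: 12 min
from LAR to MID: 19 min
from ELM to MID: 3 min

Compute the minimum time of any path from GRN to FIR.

73 min

Settle nodes by increasing distance from GRN:
GRN: 0
JCT: 25  (via GRN)
DOK: 32  (via JCT)
VLY: 41  (via JCT)
ELM: 55  (via VLY)
MID: 58  (via ELM)
FIR: 73  (via MID)
Shortest route: GRN → JCT → VLY → ELM → MID → FIR = 73 min.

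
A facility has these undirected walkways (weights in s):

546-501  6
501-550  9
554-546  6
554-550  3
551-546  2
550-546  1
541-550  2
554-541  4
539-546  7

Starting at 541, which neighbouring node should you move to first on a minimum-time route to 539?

Compare a few routes:
541 → 550 → 546 → 539: 2+1+7 = 10
541 → 554 → 546 → 539: 4+6+7 = 17
541 → 554 → 550 → 546 → 539: 4+3+1+7 = 15
Cheapest is 541 → 550 → 546 → 539 at 10 s.
So from 541 the first move is to 550.

550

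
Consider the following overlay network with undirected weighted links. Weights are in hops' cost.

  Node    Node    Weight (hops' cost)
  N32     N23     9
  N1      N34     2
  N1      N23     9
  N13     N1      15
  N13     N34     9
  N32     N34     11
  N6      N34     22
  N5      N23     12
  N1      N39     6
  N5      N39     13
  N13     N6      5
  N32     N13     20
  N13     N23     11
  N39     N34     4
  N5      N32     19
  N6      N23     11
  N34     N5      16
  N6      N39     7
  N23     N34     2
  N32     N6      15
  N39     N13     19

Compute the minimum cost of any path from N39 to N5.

13 hops' cost

Shortest distances from N39:
N39: 0
N34: 4  (via N39)
N23: 6  (via N34)
N1: 6  (via N39)
N6: 7  (via N39)
N13: 12  (via N6)
N5: 13  (via N39)
Shortest route: N39 → N5 = 13 hops' cost.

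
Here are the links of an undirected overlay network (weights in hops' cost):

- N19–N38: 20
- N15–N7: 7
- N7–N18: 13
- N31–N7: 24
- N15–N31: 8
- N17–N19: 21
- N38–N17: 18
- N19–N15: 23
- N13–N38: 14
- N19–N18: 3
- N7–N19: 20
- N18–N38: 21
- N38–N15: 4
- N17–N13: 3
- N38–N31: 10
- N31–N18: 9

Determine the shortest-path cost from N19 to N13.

24 hops' cost

Enumerating some paths:
N19 → N17 → N13: 21+3 = 24
N19 → N38 → N13: 20+14 = 34
N19 → N18 → N31 → N38 → N13: 3+9+10+14 = 36
The minimum is 24 hops' cost via N19 → N17 → N13.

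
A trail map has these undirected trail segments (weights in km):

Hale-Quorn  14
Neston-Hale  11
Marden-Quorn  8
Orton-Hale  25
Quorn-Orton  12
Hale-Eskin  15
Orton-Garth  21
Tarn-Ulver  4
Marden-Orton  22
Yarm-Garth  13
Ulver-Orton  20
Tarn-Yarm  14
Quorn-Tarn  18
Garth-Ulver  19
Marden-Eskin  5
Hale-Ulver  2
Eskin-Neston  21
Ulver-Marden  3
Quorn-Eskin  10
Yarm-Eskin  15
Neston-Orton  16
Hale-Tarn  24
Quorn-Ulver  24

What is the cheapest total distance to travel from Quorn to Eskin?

10 km

Candidate routes:
Quorn → Marden → Eskin: 8+5 = 13
Quorn → Eskin: 10 = 10
The minimum is 10 km via Quorn → Eskin.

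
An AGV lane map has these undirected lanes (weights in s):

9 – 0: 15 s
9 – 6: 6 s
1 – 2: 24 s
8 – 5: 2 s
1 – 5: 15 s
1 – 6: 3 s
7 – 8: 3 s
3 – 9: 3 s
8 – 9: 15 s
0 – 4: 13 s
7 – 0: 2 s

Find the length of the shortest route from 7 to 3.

20 s

Shortest distances from 7:
7: 0
0: 2  (via 7)
8: 3  (via 7)
5: 5  (via 8)
4: 15  (via 0)
9: 17  (via 0)
1: 20  (via 5)
3: 20  (via 9)
Shortest route: 7 → 0 → 9 → 3 = 20 s.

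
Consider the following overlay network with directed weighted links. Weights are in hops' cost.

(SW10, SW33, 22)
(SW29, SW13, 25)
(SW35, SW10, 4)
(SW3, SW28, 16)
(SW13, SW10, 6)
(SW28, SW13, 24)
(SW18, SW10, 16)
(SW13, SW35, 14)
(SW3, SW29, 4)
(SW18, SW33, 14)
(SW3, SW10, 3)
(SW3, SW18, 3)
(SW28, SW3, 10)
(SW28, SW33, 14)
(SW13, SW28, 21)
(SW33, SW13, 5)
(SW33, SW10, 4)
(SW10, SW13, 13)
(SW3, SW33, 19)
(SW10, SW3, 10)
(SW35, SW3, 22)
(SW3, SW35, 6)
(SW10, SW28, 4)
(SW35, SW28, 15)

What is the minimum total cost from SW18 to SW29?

Shortest distances from SW18:
SW18: 0
SW33: 14  (via SW18)
SW10: 16  (via SW18)
SW13: 19  (via SW33)
SW28: 20  (via SW10)
SW3: 26  (via SW10)
SW29: 30  (via SW3)
Shortest route: SW18–SW10–SW3–SW29 = 30 hops' cost.

30 hops' cost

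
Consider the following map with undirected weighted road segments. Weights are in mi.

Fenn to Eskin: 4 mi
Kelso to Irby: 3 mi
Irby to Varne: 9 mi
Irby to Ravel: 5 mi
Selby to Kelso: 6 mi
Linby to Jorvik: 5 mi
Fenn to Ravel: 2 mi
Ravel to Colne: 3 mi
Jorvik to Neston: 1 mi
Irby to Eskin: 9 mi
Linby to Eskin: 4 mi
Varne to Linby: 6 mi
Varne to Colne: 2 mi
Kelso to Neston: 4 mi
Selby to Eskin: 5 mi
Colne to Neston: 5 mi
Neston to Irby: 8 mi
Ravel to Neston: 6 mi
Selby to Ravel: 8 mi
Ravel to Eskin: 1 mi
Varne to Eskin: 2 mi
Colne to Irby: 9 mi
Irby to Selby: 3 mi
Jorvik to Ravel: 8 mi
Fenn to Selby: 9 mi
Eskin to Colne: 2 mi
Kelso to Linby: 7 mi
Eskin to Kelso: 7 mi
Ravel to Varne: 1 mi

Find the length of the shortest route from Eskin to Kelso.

7 mi

Compare a few routes:
Eskin–Ravel–Neston–Kelso: 1+6+4 = 11
Eskin–Kelso: 7 = 7
Eskin–Ravel–Irby–Kelso: 1+5+3 = 9
The minimum is 7 mi via Eskin–Kelso.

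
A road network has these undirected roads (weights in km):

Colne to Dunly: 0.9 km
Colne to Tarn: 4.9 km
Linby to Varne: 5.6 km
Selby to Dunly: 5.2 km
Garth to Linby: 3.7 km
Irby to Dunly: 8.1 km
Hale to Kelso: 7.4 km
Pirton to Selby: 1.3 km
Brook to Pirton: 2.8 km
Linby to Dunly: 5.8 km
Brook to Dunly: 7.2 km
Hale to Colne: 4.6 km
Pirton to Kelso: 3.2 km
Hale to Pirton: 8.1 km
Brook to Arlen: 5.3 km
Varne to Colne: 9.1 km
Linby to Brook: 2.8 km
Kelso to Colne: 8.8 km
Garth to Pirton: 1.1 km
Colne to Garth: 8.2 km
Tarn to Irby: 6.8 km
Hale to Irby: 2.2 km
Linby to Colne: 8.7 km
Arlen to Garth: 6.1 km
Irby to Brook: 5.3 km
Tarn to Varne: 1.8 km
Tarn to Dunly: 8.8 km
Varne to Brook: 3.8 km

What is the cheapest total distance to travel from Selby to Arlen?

Enumerating some paths:
Selby–Pirton–Garth–Arlen: 1.3+1.1+6.1 = 8.5
Selby–Pirton–Brook–Arlen: 1.3+2.8+5.3 = 9.4
Selby–Pirton–Garth–Linby–Brook–Arlen: 1.3+1.1+3.7+2.8+5.3 = 14.2
The minimum is 8.5 km via Selby–Pirton–Garth–Arlen.

8.5 km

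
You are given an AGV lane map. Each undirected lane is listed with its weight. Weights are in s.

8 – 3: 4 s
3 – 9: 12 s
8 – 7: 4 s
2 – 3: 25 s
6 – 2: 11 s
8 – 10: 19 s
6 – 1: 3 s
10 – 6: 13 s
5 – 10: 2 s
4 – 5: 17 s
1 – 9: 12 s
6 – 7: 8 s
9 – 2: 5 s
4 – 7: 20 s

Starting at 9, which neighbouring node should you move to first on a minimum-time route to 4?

3

Candidate routes:
9 - 3 - 8 - 7 - 4: 12+4+4+20 = 40
9 - 1 - 6 - 7 - 4: 12+3+8+20 = 43
9 - 2 - 6 - 7 - 4: 5+11+8+20 = 44
Cheapest is 9 - 3 - 8 - 7 - 4 at 40 s.
So from 9 the first move is to 3.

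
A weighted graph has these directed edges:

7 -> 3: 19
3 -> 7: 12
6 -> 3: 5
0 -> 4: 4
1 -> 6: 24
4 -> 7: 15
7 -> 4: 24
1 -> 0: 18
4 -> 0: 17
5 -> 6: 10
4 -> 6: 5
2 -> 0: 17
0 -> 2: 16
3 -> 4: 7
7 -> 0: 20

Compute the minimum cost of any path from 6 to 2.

Settle nodes by increasing distance from 6:
6: 0
3: 5  (via 6)
4: 12  (via 3)
7: 17  (via 3)
0: 29  (via 4)
2: 45  (via 0)
Shortest route: 6 → 3 → 4 → 0 → 2 = 45.

45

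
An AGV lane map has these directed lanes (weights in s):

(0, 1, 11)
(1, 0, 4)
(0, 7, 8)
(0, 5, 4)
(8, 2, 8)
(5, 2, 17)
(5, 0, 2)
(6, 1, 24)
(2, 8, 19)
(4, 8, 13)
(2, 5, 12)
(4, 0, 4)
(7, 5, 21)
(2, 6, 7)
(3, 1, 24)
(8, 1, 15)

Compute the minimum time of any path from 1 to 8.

Running Dijkstra from 1:
1: 0
0: 4  (via 1)
5: 8  (via 0)
7: 12  (via 0)
2: 25  (via 5)
6: 32  (via 2)
8: 44  (via 2)
Shortest route: 1 → 0 → 5 → 2 → 8 = 44 s.

44 s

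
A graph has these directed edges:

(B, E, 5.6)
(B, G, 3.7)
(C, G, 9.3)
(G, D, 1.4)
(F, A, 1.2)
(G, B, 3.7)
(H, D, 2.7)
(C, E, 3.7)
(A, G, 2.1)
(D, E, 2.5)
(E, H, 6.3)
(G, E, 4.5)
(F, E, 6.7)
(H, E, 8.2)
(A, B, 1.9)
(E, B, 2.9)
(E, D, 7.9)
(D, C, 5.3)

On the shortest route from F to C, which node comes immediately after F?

A

Compare a few routes:
F → A → G → D → C: 1.2+2.1+1.4+5.3 = 10
F → E → D → C: 6.7+7.9+5.3 = 19.9
F → E → B → G → D → C: 6.7+2.9+3.7+1.4+5.3 = 20
F → A → B → G → D → C: 1.2+1.9+3.7+1.4+5.3 = 13.5
The minimum is 10 via F → A → G → D → C.
So from F the first move is to A.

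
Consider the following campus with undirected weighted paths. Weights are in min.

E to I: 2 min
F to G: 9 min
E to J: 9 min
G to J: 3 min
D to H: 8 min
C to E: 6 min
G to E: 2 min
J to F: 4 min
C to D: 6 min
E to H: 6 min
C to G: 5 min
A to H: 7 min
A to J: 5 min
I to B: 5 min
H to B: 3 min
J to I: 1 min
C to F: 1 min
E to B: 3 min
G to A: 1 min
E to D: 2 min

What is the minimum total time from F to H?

13 min

Enumerating some paths:
F - C - E - H: 1+6+6 = 13
F - C - G - E - H: 1+5+2+6 = 14
F - C - G - E - B - H: 1+5+2+3+3 = 14
F - C - G - A - H: 1+5+1+7 = 14
Cheapest is F - C - E - H at 13 min.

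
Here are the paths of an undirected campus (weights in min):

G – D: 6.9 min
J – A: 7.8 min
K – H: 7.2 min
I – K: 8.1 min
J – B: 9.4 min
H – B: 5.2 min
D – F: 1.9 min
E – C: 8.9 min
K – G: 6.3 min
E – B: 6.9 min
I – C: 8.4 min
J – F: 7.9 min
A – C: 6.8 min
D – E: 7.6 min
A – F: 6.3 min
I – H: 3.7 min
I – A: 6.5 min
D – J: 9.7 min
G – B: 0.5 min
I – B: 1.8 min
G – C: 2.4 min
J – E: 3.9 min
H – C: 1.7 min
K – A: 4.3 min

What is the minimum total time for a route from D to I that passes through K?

Shortest D→K: D–F–A–K = 12.5
Shortest K→I: K–I = 8.1
Total via K: 12.5 + 8.1 = 20.6 min.

20.6 min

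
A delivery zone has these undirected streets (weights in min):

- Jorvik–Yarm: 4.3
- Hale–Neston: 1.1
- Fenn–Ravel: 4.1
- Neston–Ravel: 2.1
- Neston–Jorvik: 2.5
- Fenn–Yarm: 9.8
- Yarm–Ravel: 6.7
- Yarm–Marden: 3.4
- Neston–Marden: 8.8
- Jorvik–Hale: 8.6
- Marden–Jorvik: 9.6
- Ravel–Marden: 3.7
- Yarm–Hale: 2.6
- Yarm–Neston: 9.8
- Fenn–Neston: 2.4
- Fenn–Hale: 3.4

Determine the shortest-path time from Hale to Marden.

6 min

Compare a few routes:
Hale–Yarm–Marden: 2.6+3.4 = 6
Hale–Neston–Marden: 1.1+8.8 = 9.9
Hale–Neston–Ravel–Marden: 1.1+2.1+3.7 = 6.9
Hale–Fenn–Ravel–Marden: 3.4+4.1+3.7 = 11.2
The minimum is 6 min via Hale–Yarm–Marden.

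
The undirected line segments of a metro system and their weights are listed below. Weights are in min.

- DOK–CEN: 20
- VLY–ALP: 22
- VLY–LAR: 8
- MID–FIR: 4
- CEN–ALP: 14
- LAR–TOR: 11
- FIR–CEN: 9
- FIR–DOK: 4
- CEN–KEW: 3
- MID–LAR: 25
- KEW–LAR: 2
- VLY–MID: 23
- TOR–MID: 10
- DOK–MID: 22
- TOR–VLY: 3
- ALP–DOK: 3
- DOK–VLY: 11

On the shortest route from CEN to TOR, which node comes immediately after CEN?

Enumerating some paths:
CEN → KEW → LAR → TOR: 3+2+11 = 16
CEN → ALP → DOK → VLY → TOR: 14+3+11+3 = 31
CEN → FIR → MID → TOR: 9+4+10 = 23
CEN → FIR → DOK → VLY → TOR: 9+4+11+3 = 27
The minimum is 16 min via CEN → KEW → LAR → TOR.
So from CEN the first move is to KEW.

KEW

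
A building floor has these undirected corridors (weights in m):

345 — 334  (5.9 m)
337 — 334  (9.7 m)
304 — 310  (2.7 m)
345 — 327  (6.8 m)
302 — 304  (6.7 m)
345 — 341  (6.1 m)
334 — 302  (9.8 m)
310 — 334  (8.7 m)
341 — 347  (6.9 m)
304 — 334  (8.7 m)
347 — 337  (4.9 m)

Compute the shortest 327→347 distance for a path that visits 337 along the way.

Shortest 327→337: 327–345–334–337 = 22.4
Best 337 to 347: 337–347 costing 4.9
Total via 337: 22.4 + 4.9 = 27.3 m.

27.3 m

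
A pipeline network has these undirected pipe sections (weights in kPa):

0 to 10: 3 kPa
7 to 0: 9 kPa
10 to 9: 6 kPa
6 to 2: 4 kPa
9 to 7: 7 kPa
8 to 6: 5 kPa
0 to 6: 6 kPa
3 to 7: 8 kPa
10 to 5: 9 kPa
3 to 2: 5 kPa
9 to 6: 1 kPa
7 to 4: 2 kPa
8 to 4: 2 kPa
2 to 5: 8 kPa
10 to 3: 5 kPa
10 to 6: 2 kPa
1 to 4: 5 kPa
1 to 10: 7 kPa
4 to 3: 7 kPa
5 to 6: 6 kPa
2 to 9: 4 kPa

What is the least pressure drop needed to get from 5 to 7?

Candidate routes:
5–6–9–7: 6+1+7 = 14
5–6–8–4–7: 6+5+2+2 = 15
5–10–6–9–7: 9+2+1+7 = 19
The minimum is 14 kPa via 5–6–9–7.

14 kPa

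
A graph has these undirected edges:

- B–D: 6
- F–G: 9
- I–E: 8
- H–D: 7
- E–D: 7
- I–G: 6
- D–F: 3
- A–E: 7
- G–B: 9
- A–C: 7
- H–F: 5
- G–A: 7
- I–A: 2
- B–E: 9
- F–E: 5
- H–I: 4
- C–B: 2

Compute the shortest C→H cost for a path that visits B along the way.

Best C to B: C–B costing 2
Shortest B→H: B–D–H = 13
Total via B: 2 + 13 = 15.

15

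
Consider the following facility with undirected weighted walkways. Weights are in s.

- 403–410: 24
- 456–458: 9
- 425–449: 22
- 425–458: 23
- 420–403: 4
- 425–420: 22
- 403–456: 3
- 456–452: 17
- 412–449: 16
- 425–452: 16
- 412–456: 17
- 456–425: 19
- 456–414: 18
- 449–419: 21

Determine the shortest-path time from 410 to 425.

Settle nodes by increasing distance from 410:
410: 0
403: 24  (via 410)
456: 27  (via 403)
420: 28  (via 403)
458: 36  (via 456)
452: 44  (via 456)
412: 44  (via 456)
414: 45  (via 456)
425: 46  (via 456)
Shortest route: 410 → 403 → 456 → 425 = 46 s.

46 s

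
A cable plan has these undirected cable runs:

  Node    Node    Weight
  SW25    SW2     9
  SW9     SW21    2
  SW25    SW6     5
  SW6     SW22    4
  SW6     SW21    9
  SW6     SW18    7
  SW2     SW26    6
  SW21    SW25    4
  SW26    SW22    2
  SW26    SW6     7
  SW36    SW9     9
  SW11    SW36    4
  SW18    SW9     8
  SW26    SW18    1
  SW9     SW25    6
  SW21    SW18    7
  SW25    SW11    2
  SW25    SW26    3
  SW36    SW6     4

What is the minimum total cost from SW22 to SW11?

Shortest distances from SW22:
SW22: 0
SW26: 2  (via SW22)
SW18: 3  (via SW26)
SW6: 4  (via SW22)
SW25: 5  (via SW26)
SW11: 7  (via SW25)
Shortest route: SW22–SW26–SW25–SW11 = 7.

7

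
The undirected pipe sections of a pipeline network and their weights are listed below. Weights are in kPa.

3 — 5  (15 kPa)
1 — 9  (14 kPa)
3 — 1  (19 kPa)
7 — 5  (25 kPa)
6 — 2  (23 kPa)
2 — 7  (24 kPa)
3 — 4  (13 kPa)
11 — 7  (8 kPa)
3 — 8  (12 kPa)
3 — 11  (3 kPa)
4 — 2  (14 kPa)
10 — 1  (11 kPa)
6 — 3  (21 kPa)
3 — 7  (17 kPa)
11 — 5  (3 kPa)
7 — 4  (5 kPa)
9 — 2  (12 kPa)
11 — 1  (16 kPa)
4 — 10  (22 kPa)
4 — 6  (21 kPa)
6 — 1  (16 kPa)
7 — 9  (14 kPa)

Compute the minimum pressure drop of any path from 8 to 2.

Running Dijkstra from 8:
8: 0
3: 12  (via 8)
11: 15  (via 3)
5: 18  (via 11)
7: 23  (via 11)
4: 25  (via 3)
1: 31  (via 3)
6: 33  (via 3)
9: 37  (via 7)
2: 39  (via 4)
Shortest route: 8–3–4–2 = 39 kPa.

39 kPa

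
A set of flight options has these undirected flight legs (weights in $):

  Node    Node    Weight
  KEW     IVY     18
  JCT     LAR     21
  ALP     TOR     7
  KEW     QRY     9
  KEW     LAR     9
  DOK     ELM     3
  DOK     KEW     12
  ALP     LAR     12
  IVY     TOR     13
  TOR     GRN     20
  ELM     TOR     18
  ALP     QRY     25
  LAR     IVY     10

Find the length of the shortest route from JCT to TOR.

Enumerating some paths:
JCT–LAR–IVY–TOR: 21+10+13 = 44
JCT–LAR–ALP–TOR: 21+12+7 = 40
JCT–LAR–KEW–DOK–ELM–TOR: 21+9+12+3+18 = 63
JCT–LAR–KEW–IVY–TOR: 21+9+18+13 = 61
Cheapest is JCT–LAR–ALP–TOR at $40.

$40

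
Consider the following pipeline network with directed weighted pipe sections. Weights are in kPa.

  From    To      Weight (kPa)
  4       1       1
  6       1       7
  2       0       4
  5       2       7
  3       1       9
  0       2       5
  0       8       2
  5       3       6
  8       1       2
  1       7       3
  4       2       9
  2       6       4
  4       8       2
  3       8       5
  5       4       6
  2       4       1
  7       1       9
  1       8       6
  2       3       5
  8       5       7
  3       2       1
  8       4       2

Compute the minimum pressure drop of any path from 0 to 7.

Enumerating some paths:
0 - 8 - 4 - 1 - 7: 2+2+1+3 = 8
0 - 8 - 1 - 7: 2+2+3 = 7
0 - 2 - 4 - 1 - 7: 5+1+1+3 = 10
The minimum is 7 kPa via 0 - 8 - 1 - 7.

7 kPa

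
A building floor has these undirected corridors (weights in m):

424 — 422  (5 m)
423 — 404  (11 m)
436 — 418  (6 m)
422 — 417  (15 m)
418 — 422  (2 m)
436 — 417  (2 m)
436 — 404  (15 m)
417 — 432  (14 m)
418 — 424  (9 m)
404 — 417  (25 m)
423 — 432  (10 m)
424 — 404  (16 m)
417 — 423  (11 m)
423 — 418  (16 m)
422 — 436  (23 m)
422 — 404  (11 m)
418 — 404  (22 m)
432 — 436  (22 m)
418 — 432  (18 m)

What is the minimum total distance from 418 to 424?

Candidate routes:
418 - 424: 9 = 9
418 - 422 - 424: 2+5 = 7
Cheapest is 418 - 422 - 424 at 7 m.

7 m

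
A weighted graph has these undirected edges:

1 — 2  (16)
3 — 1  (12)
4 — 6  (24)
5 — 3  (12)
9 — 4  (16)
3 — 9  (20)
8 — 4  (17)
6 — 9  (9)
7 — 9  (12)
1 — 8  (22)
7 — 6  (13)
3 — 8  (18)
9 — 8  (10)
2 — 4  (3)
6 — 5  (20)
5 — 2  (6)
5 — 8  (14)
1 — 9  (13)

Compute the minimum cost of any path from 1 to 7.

Shortest distances from 1:
1: 0
3: 12  (via 1)
9: 13  (via 1)
2: 16  (via 1)
4: 19  (via 2)
5: 22  (via 2)
6: 22  (via 9)
8: 22  (via 1)
7: 25  (via 9)
Shortest route: 1–9–7 = 25.

25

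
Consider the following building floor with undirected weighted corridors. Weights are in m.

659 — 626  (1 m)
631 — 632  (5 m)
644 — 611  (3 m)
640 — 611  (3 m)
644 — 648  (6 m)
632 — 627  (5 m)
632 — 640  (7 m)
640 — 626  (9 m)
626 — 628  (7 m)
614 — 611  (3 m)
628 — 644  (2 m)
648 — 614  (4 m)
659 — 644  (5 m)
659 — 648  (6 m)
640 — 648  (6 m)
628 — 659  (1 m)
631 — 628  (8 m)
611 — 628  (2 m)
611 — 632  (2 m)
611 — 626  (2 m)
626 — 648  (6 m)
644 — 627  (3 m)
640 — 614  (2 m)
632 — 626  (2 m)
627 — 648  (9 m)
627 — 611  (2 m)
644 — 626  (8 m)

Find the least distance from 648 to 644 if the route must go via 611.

10 m

Best 648 to 611: 648–614–611 costing 7
Best 611 to 644: 611–644 costing 3
Total via 611: 7 + 3 = 10 m.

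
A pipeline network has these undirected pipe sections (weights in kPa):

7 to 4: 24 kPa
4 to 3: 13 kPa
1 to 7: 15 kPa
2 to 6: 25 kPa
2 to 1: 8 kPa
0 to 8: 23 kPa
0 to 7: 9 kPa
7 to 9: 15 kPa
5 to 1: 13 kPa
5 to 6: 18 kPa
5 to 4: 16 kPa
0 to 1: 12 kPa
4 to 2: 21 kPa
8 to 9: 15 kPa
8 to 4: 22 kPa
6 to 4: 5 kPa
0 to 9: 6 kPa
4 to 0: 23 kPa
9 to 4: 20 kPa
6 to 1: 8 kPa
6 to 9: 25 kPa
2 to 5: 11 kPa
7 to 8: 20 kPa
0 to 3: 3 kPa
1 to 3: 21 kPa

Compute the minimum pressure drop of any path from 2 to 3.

23 kPa

Enumerating some paths:
2 - 1 - 3: 8+21 = 29
2 - 1 - 0 - 3: 8+12+3 = 23
The minimum is 23 kPa via 2 - 1 - 0 - 3.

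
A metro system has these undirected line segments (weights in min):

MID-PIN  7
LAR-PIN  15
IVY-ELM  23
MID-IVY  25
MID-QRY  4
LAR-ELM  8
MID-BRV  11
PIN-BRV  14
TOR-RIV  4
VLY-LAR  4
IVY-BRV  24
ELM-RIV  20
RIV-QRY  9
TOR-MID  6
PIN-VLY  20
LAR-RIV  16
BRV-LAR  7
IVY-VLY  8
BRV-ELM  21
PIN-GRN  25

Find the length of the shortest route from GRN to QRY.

36 min

Compare a few routes:
GRN - PIN - MID - QRY: 25+7+4 = 36
GRN - PIN - MID - TOR - RIV - QRY: 25+7+6+4+9 = 51
The minimum is 36 min via GRN - PIN - MID - QRY.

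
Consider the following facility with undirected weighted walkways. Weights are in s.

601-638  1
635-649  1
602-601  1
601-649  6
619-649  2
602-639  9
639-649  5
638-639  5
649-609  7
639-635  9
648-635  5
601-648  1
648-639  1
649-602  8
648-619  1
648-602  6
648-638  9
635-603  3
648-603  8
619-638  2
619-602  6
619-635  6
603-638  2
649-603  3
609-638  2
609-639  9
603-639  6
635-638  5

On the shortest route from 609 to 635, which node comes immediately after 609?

Enumerating some paths:
609 → 638 → 603 → 649 → 635: 2+2+3+1 = 8
609 → 638 → 601 → 648 → 619 → 649 → 635: 2+1+1+1+2+1 = 8
609 → 638 → 635: 2+5 = 7
609 → 649 → 635: 7+1 = 8
The minimum is 7 s via 609 → 638 → 635.
So from 609 the first move is to 638.

638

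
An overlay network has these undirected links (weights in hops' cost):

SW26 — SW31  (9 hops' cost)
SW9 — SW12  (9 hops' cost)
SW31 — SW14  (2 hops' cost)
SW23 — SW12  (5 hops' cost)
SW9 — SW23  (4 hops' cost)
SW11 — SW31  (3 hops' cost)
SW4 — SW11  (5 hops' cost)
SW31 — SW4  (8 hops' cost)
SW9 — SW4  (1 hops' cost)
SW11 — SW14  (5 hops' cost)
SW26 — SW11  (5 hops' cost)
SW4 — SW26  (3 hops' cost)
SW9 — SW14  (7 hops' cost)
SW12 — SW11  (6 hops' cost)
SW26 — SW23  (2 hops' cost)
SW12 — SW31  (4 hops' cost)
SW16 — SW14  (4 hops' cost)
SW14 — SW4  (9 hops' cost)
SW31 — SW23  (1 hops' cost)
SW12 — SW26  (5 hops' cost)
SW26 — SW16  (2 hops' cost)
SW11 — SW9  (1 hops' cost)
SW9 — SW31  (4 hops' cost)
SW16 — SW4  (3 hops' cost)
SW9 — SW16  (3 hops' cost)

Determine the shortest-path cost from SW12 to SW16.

Settle nodes by increasing distance from SW12:
SW12: 0
SW31: 4  (via SW12)
SW23: 5  (via SW12)
SW26: 5  (via SW12)
SW11: 6  (via SW12)
SW14: 6  (via SW31)
SW16: 7  (via SW26)
Shortest route: SW12–SW26–SW16 = 7 hops' cost.

7 hops' cost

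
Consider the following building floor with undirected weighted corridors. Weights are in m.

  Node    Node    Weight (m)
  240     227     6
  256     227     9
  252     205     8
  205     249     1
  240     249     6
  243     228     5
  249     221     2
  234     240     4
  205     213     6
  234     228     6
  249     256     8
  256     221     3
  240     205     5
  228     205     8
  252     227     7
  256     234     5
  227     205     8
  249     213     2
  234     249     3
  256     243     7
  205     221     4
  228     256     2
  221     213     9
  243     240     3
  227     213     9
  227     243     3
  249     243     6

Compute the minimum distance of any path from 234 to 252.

Enumerating some paths:
234–249–205–252: 3+1+8 = 12
234–240–227–252: 4+6+7 = 17
234–249–221–205–252: 3+2+4+8 = 17
The minimum is 12 m via 234–249–205–252.

12 m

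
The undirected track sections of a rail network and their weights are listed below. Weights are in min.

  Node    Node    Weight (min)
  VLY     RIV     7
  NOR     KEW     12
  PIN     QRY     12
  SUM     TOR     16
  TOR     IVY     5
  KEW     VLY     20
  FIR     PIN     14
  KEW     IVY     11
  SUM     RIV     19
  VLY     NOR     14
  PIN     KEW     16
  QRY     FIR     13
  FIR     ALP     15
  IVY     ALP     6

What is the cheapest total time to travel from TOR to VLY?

36 min

Settle nodes by increasing distance from TOR:
TOR: 0
IVY: 5  (via TOR)
ALP: 11  (via IVY)
KEW: 16  (via IVY)
SUM: 16  (via TOR)
FIR: 26  (via ALP)
NOR: 28  (via KEW)
PIN: 32  (via KEW)
RIV: 35  (via SUM)
VLY: 36  (via KEW)
Shortest route: TOR–IVY–KEW–VLY = 36 min.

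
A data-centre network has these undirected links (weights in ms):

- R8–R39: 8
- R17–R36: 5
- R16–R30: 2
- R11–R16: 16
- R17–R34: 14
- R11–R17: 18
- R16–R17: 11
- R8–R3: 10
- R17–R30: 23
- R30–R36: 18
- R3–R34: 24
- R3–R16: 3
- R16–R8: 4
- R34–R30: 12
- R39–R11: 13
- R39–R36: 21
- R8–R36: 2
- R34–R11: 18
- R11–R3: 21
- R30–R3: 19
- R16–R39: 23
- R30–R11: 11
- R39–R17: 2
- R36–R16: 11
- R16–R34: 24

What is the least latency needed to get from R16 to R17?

Settle nodes by increasing distance from R16:
R16: 0
R30: 2  (via R16)
R3: 3  (via R16)
R8: 4  (via R16)
R36: 6  (via R8)
R17: 11  (via R16)
Shortest route: R16 → R17 = 11 ms.

11 ms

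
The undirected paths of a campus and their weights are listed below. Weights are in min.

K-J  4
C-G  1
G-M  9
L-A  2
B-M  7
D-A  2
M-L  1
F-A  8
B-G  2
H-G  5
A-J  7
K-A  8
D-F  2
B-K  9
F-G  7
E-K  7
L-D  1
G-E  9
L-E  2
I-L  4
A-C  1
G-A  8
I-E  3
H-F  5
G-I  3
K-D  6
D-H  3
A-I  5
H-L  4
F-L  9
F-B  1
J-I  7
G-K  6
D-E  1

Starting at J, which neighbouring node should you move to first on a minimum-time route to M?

A

Compare a few routes:
J - A - D - L - M: 7+2+1+1 = 11
J - A - L - M: 7+2+1 = 10
The minimum is 10 min via J - A - L - M.
So from J the first move is to A.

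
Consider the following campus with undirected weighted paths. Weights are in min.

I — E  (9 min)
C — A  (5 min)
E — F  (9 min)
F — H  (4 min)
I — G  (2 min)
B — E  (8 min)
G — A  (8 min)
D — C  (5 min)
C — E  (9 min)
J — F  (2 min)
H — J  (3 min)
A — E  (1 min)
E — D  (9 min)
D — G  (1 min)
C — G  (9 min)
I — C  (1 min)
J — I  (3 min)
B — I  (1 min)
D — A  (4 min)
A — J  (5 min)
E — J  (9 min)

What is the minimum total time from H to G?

Shortest distances from H:
H: 0
J: 3  (via H)
F: 4  (via H)
I: 6  (via J)
B: 7  (via I)
C: 7  (via I)
A: 8  (via J)
G: 8  (via I)
Shortest route: H–J–I–G = 8 min.

8 min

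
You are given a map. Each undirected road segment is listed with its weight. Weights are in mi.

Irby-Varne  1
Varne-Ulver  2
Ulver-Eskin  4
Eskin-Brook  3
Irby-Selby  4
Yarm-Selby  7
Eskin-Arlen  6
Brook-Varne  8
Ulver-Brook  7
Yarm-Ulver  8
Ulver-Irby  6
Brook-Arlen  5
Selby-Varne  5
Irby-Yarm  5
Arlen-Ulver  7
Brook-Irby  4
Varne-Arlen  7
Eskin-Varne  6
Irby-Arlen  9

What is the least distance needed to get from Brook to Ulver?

7 mi

Candidate routes:
Brook–Ulver: 7 = 7
Brook–Irby–Ulver: 4+6 = 10
Cheapest is Brook–Ulver at 7 mi.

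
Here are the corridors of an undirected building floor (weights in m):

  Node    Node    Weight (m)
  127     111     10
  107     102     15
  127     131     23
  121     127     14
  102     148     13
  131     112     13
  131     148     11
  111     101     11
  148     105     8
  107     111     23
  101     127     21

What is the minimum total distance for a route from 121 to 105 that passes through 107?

Best 121 to 107: 121–127–111–107 costing 47
Shortest 107→105: 107–102–148–105 = 36
Total via 107: 47 + 36 = 83 m.

83 m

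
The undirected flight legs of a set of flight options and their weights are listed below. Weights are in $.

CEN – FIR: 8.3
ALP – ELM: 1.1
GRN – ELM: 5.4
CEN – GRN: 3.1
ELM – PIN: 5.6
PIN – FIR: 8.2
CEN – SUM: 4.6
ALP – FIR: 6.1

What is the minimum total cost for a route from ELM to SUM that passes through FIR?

$20.1

Shortest ELM→FIR: ELM–ALP–FIR = 7.2
Best FIR to SUM: FIR–CEN–SUM costing 12.9
Total via FIR: 7.2 + 12.9 = $20.1.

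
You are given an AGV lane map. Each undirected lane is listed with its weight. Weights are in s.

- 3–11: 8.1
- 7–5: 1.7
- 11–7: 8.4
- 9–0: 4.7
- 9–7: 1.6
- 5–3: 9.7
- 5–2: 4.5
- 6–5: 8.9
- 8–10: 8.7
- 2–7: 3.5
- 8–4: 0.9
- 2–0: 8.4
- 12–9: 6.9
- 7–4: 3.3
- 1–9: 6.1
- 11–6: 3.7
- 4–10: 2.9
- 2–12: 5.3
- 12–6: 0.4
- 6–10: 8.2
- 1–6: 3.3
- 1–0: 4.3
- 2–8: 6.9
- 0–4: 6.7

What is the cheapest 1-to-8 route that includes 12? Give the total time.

15.9 s

Best 1 to 12: 1 → 6 → 12 costing 3.7
Best 12 to 8: 12 → 2 → 8 costing 12.2
Total via 12: 3.7 + 12.2 = 15.9 s.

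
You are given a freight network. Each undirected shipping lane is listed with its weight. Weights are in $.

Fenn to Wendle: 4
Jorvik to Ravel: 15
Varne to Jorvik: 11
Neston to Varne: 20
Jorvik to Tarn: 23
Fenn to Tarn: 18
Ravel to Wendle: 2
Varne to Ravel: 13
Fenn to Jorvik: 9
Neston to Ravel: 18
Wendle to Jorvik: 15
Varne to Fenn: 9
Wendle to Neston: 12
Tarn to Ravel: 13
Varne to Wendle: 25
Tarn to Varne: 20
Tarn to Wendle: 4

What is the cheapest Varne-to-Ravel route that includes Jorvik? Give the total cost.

Best Varne to Jorvik: Varne → Jorvik costing 11
Shortest Jorvik→Ravel: Jorvik → Ravel = 15
Total via Jorvik: 11 + 15 = $26.

$26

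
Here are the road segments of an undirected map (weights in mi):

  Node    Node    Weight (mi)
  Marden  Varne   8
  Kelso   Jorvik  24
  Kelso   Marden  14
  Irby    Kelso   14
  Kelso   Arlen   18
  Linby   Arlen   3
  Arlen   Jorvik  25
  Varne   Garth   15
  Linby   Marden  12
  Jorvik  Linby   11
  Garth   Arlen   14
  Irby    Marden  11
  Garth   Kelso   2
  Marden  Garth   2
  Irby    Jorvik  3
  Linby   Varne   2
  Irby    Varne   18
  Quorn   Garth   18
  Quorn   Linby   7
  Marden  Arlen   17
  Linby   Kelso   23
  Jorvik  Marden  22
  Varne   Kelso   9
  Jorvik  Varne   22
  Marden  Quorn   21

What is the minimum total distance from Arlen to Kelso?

Candidate routes:
Arlen - Garth - Kelso: 14+2 = 16
Arlen - Linby - Varne - Kelso: 3+2+9 = 14
The minimum is 14 mi via Arlen - Linby - Varne - Kelso.

14 mi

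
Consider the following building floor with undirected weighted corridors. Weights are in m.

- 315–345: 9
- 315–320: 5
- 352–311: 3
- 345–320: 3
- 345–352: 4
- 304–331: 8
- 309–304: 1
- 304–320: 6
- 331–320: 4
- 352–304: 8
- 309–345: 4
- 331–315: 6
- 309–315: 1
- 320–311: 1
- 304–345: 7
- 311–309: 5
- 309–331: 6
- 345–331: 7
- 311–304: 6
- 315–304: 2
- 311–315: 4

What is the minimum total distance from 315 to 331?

6 m

Candidate routes:
315–309–331: 1+6 = 7
315–311–320–331: 4+1+4 = 9
315–320–331: 5+4 = 9
315–331: 6 = 6
The minimum is 6 m via 315–331.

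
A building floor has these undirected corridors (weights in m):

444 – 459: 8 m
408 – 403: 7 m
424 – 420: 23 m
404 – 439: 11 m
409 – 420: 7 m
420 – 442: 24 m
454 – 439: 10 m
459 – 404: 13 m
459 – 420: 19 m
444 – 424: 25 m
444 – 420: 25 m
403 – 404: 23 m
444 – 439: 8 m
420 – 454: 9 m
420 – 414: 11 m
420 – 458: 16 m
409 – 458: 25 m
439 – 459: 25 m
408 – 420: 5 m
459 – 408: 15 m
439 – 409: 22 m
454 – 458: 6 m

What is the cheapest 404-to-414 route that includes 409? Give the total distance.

Shortest 404→409: 404–439–409 = 33
Shortest 409→414: 409–420–414 = 18
Total via 409: 33 + 18 = 51 m.

51 m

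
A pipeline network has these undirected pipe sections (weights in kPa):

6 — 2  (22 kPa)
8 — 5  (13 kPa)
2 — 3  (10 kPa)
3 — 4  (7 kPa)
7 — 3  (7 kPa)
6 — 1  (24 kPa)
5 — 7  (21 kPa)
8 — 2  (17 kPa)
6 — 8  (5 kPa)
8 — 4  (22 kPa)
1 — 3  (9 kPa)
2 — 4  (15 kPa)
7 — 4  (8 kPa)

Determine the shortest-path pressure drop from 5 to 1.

37 kPa

Compare a few routes:
5–8–2–3–1: 13+17+10+9 = 49
5–8–6–1: 13+5+24 = 42
5–7–3–1: 21+7+9 = 37
5–7–4–3–1: 21+8+7+9 = 45
Cheapest is 5–7–3–1 at 37 kPa.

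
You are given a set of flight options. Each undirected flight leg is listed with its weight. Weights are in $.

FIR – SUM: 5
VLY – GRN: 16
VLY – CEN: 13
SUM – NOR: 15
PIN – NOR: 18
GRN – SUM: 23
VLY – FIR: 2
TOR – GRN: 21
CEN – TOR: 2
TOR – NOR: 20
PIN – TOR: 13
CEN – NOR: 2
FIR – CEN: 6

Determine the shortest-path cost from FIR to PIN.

$21

Compare a few routes:
FIR - CEN - NOR - PIN: 6+2+18 = 26
FIR - CEN - TOR - PIN: 6+2+13 = 21
FIR - VLY - CEN - TOR - PIN: 2+13+2+13 = 30
Cheapest is FIR - CEN - TOR - PIN at $21.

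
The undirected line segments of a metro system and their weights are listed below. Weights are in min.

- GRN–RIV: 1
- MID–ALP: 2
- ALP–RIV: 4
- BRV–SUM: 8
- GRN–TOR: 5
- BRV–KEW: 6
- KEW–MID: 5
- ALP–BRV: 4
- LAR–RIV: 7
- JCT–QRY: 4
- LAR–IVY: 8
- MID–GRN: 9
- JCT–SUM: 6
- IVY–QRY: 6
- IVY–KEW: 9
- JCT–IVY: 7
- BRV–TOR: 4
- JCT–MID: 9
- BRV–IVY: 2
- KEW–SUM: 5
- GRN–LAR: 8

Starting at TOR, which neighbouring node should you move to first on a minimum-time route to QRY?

Compare a few routes:
TOR–BRV–SUM–JCT–QRY: 4+8+6+4 = 22
TOR–BRV–IVY–JCT–QRY: 4+2+7+4 = 17
TOR–GRN–RIV–ALP–BRV–IVY–QRY: 5+1+4+4+2+6 = 22
TOR–BRV–IVY–QRY: 4+2+6 = 12
Cheapest is TOR–BRV–IVY–QRY at 12 min.
So from TOR the first move is to BRV.

BRV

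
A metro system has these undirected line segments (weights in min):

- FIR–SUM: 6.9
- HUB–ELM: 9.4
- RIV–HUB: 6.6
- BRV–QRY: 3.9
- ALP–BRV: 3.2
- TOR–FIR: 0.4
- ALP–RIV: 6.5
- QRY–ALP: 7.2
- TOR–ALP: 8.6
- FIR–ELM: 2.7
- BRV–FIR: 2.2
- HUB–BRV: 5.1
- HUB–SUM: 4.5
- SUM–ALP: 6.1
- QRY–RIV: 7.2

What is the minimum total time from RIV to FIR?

11.9 min

Settle nodes by increasing distance from RIV:
RIV: 0
ALP: 6.5  (via RIV)
HUB: 6.6  (via RIV)
QRY: 7.2  (via RIV)
BRV: 9.7  (via ALP)
SUM: 11.1  (via HUB)
FIR: 11.9  (via BRV)
Shortest route: RIV–ALP–BRV–FIR = 11.9 min.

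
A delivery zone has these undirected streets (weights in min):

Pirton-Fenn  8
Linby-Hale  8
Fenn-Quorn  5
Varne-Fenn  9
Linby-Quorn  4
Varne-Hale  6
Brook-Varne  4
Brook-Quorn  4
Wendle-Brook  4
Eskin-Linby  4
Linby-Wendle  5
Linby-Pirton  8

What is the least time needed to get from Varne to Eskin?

Running Dijkstra from Varne:
Varne: 0
Brook: 4  (via Varne)
Hale: 6  (via Varne)
Quorn: 8  (via Brook)
Wendle: 8  (via Brook)
Fenn: 9  (via Varne)
Linby: 12  (via Quorn)
Eskin: 16  (via Linby)
Shortest route: Varne–Brook–Quorn–Linby–Eskin = 16 min.

16 min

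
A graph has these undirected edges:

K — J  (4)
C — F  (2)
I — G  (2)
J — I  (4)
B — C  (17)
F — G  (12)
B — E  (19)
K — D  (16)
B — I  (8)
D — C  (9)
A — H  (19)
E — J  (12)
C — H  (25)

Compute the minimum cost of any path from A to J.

64

Settle nodes by increasing distance from A:
A: 0
H: 19  (via A)
C: 44  (via H)
F: 46  (via C)
D: 53  (via C)
G: 58  (via F)
I: 60  (via G)
B: 61  (via C)
J: 64  (via I)
Shortest route: A → H → C → F → G → I → J = 64.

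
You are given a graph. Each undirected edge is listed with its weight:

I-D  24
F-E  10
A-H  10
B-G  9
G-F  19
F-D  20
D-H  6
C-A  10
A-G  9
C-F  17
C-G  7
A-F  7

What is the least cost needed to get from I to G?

49

Candidate routes:
I - D - F - A - G: 24+20+7+9 = 60
I - D - H - A - C - G: 24+6+10+10+7 = 57
I - D - H - A - G: 24+6+10+9 = 49
Cheapest is I - D - H - A - G at 49.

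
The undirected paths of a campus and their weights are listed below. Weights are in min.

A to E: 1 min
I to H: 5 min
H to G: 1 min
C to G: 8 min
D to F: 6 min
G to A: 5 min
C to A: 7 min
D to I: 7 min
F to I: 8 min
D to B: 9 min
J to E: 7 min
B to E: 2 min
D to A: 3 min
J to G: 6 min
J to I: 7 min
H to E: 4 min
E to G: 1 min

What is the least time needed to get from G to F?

Settle nodes by increasing distance from G:
G: 0
E: 1  (via G)
H: 1  (via G)
A: 2  (via E)
B: 3  (via E)
D: 5  (via A)
I: 6  (via H)
J: 6  (via G)
C: 8  (via G)
F: 11  (via D)
Shortest route: G–E–A–D–F = 11 min.

11 min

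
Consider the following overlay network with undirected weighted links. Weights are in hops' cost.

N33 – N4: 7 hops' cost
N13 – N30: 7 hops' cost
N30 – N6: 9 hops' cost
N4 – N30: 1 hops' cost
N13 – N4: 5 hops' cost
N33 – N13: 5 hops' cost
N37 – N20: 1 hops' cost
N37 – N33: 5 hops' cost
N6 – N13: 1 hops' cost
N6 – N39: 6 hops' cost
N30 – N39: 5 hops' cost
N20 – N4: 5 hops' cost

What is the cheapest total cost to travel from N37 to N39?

Settle nodes by increasing distance from N37:
N37: 0
N20: 1  (via N37)
N33: 5  (via N37)
N4: 6  (via N20)
N30: 7  (via N4)
N13: 10  (via N33)
N6: 11  (via N13)
N39: 12  (via N30)
Shortest route: N37 → N20 → N4 → N30 → N39 = 12 hops' cost.

12 hops' cost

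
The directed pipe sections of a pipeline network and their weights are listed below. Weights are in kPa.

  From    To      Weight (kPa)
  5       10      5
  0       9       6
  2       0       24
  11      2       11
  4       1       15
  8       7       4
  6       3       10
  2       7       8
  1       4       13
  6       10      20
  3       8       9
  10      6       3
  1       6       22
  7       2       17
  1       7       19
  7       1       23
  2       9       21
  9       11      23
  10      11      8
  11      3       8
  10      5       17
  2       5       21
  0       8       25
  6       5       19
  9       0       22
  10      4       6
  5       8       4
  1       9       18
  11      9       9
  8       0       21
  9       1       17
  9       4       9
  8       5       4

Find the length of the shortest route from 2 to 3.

39 kPa

Shortest distances from 2:
2: 0
7: 8  (via 2)
5: 21  (via 2)
9: 21  (via 2)
0: 24  (via 2)
8: 25  (via 5)
10: 26  (via 5)
6: 29  (via 10)
4: 30  (via 9)
1: 31  (via 7)
11: 34  (via 10)
3: 39  (via 6)
Shortest route: 2–5–10–6–3 = 39 kPa.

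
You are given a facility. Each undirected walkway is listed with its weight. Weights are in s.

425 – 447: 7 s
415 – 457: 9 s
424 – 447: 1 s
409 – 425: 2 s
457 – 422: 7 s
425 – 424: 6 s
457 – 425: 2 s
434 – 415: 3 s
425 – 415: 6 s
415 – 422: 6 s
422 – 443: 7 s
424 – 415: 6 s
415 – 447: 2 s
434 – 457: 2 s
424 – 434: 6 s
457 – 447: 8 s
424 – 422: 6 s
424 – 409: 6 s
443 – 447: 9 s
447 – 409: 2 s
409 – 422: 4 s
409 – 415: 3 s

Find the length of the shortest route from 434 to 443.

14 s

Candidate routes:
434 - 457 - 422 - 443: 2+7+7 = 16
434 - 424 - 447 - 443: 6+1+9 = 16
434 - 415 - 447 - 443: 3+2+9 = 14
434 - 415 - 422 - 443: 3+6+7 = 16
The minimum is 14 s via 434 - 415 - 447 - 443.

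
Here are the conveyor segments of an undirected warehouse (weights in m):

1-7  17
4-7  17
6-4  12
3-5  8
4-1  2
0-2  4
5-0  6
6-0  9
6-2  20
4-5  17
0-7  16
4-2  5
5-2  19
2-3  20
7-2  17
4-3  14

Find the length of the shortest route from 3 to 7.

30 m

Running Dijkstra from 3:
3: 0
5: 8  (via 3)
0: 14  (via 5)
4: 14  (via 3)
1: 16  (via 4)
2: 18  (via 0)
6: 23  (via 0)
7: 30  (via 0)
Shortest route: 3 → 5 → 0 → 7 = 30 m.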